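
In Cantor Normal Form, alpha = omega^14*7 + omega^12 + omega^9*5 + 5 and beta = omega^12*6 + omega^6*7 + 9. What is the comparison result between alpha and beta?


Compare term by term from highest exponent:
alpha = omega^14*7 + omega^12 + omega^9*5 + 5
beta = omega^12*6 + omega^6*7 + 9
Term 1: alpha has omega^14*7, beta has omega^12*6
Term 2: alpha has omega^12*1, beta has omega^6*7
Term 3: alpha has omega^9*5, beta has omega^0*9
Term 4: alpha has omega^0*5, beta has omega^0*0
Result: alpha > beta

alpha > beta


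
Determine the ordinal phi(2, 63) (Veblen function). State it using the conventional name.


phi(2, 63):
phi(2, beta) = zeta_beta (the beta-th zeta number, fixed point of epsilon).
phi(2, 63) = zeta_63

zeta_63


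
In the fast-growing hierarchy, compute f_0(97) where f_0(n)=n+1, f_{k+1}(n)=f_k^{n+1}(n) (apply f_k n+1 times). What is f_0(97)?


f_0(97) = 97 + 1 = 98

98


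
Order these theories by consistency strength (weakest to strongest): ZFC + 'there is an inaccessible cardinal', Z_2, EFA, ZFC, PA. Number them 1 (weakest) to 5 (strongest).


Ordering by consistency strength:
1. EFA
2. PA
3. Z_2
4. ZFC
5. ZFC + 'there is an inaccessible cardinal'


ZFC + 'there is an inaccessible cardinal'=5, Z_2=3, EFA=1, ZFC=4, PA=2


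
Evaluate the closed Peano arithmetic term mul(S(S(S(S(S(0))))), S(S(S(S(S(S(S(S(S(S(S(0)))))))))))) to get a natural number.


mul(S^5(0), S^11(0)):
S^5(0) = 5
S^11(0) = 11
5 * 11 = 55

55


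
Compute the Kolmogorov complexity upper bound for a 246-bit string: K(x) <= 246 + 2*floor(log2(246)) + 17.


floor(log2(246)) = 7
2 * 7 = 14
K(x) <= 246 + 14 + 17 = 277

277


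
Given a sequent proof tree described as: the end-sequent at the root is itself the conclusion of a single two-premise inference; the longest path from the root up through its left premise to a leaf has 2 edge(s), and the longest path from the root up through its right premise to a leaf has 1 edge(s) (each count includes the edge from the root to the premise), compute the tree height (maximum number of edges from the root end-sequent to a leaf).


Longest path through the left premise: 2 edges (measured from the branching sequent)
Longest path through the right premise: 1 edges
Height of the subtree rooted at the branching sequent: max(2, 1) = 2
The branching sequent is the root itself.
Total height = 2

2


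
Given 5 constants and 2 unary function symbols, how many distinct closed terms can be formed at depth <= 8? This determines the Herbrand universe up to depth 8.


Herbrand terms by depth:
Depth 0: 5 constants
Depth 1: 10 new terms (running total: 15)
Depth 2: 20 new terms (running total: 35)
Depth 3: 40 new terms (running total: 75)
Depth 4: 80 new terms (running total: 155)
Depth 5: 160 new terms (running total: 315)
Depth 6: 320 new terms (running total: 635)
Depth 7: 640 new terms (running total: 1275)
Depth 8: 1280 new terms (running total: 2555)
Total distinct ground terms = 2555

2555


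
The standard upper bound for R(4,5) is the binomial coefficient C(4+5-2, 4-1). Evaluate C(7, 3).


R(4,5) <= C(4+5-2, 4-1) = C(7, 3)
C(7, 3) = 7! / (3! * 4!)
= 35

35


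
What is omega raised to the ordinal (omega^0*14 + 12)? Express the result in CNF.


omega^(omega^0*14 + 12):
omega^0 = 1, so the exponent is 14 + 12 = 26 (finite ordinal addition).
Result = omega^26, already a single CNF term.

omega^26


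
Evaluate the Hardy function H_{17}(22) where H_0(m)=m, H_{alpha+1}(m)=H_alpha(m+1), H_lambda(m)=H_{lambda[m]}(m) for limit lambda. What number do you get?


H_17(22):
For finite ordinals k, H_k(n) = n + k (each successor step adds 1).
H_17(22) = 22 + 17 = 39

39


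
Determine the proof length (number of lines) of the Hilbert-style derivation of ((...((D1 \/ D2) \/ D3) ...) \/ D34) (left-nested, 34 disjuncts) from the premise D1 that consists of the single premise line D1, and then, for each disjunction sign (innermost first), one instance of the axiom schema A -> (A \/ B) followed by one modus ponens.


Building the left-nested 34-ary disjunction from D1:
- 1 premise line (D1)
- 34 disjuncts means 33 disjunction signs; each needs 1 axiom instance + 1 MP = 2 lines: 2 * 33 = 66
Total = 1 + 66 = 67 lines.

67


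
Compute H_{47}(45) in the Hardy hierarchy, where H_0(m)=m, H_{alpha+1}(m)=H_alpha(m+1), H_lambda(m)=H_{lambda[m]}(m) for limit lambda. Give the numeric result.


H_47(45):
For finite ordinals k, H_k(n) = n + k (each successor step adds 1).
H_47(45) = 45 + 47 = 92

92


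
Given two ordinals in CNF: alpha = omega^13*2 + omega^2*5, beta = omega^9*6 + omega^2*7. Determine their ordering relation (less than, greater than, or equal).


Compare term by term from highest exponent:
alpha = omega^13*2 + omega^2*5
beta = omega^9*6 + omega^2*7
Term 1: alpha has omega^13*2, beta has omega^9*6
Term 2: alpha has omega^2*5, beta has omega^2*7
Result: alpha > beta

alpha > beta


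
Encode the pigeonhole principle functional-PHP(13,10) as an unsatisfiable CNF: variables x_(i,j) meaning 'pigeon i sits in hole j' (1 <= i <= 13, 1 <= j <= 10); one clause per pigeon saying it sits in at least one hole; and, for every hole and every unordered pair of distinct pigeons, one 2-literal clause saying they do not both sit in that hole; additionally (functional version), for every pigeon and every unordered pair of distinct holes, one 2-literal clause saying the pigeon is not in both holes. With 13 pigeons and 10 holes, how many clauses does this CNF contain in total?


functional-PHP(13,10): 13 pigeons, 10 holes, 13*10 = 130 variables.
- pigeon clauses: one per pigeon -> 13 clauses
- hole clauses: 10 holes * C(13,2) = 10 * 78 -> 780 clauses
- functional clauses: 13 pigeons * C(10,2) = 13 * 45 -> 585 clauses
Total clauses = 13 + 780 + 585 = 1378

1378


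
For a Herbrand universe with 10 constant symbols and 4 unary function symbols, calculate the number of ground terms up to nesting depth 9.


Herbrand terms by depth:
Depth 0: 10 constants
Depth 1: 40 new terms (running total: 50)
Depth 2: 160 new terms (running total: 210)
Depth 3: 640 new terms (running total: 850)
Depth 4: 2560 new terms (running total: 3410)
Depth 5: 10240 new terms (running total: 13650)
Depth 6: 40960 new terms (running total: 54610)
Depth 7: 163840 new terms (running total: 218450)
Depth 8: 655360 new terms (running total: 873810)
Depth 9: 2621440 new terms (running total: 3495250)
Total distinct ground terms = 3495250

3495250


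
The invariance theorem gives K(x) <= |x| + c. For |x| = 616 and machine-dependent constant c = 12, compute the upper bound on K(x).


K(x) <= |x| + c = 616 + 12 = 628

628


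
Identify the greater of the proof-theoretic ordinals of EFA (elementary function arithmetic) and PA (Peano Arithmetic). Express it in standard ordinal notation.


Proof-theoretic ordinal of EFA (elementary function arithmetic): omega^3
Proof-theoretic ordinal of PA (Peano Arithmetic): epsilon_0
Comparing: omega^3 < epsilon_0.
The larger ordinal is epsilon_0 (from PA (Peano Arithmetic)).

epsilon_0


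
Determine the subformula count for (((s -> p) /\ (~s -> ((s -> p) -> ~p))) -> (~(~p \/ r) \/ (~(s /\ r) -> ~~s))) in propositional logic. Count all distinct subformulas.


Formula: (((s -> p) /\ (~s -> ((s -> p) -> ~p))) -> (~(~p \/ r) \/ (~(s /\ r) -> ~~s)))
Subformulas found:
  1. r
  2. s
  3. p
  4. ~p
  5. ~s
  6. ~~s
  7. (s /\ r)
  8. (s -> p)
  9. (~p \/ r)
  10. ~(s /\ r)
  11. ~(~p \/ r)
  12. ((s -> p) -> ~p)
  13. (~(s /\ r) -> ~~s)
  14. (~s -> ((s -> p) -> ~p))
  15. (~(~p \/ r) \/ (~(s /\ r) -> ~~s))
  16. ((s -> p) /\ (~s -> ((s -> p) -> ~p)))
  17. (((s -> p) /\ (~s -> ((s -> p) -> ~p))) -> (~(~p \/ r) \/ (~(s /\ r) -> ~~s)))
Total distinct subformulas = 17

17


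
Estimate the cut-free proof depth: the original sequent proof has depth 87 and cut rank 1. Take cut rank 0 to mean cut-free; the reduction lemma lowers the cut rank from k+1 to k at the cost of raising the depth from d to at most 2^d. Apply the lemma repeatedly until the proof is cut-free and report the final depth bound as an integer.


Each rank reduction sends depth d to at most 2^d; cut rank r needs r reductions.
2_0(87) = 87
2_1(87) = 2^87 = 154742504910672534362390528
Cut-free depth bound = 154742504910672534362390528

154742504910672534362390528


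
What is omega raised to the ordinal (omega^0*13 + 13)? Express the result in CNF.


omega^(omega^0*13 + 13):
omega^0 = 1, so the exponent is 13 + 13 = 26 (finite ordinal addition).
Result = omega^26, already a single CNF term.

omega^26


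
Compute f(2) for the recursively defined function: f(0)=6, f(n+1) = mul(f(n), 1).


f(0) = 6
f(1) = mul(f(0), 1) = mul(6, 1) = 6
f(2) = mul(f(1), 1) = mul(6, 1) = 6


6


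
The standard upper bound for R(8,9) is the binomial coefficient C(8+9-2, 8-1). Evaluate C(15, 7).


R(8,9) <= C(8+9-2, 8-1) = C(15, 7)
C(15, 7) = 15! / (7! * 8!)
= 6435

6435


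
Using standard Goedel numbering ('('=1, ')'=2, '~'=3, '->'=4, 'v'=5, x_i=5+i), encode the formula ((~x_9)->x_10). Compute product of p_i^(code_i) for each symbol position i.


Formula: ((~x_9)->x_10)
Symbol codes: [1, 1, 3, 14, 2, 4, 15, 2]
Primes: [2, 3, 5, 7, 11, 13, 17, 19]
p_1^1 = 2^1 = 2
p_2^1 = 3^1 = 3
p_3^3 = 5^3 = 125
p_4^14 = 7^14 = 678223072849
p_5^2 = 11^2 = 121
p_6^4 = 13^4 = 28561
p_7^15 = 17^15 = 2862423051509815793
p_8^2 = 19^2 = 361
Product = 1816492569612345449979053155919862101652750

1816492569612345449979053155919862101652750


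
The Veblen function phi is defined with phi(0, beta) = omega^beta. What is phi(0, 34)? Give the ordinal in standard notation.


phi(0, 34):
phi(0, beta) = omega^beta by definition.
phi(0, 34) = omega^34

omega^34


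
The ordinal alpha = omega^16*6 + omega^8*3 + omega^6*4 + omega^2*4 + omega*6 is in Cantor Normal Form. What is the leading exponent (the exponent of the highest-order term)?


CNF: omega^16*6 + omega^8*3 + omega^6*4 + omega^2*4 + omega*6
The leading term is omega^16*6, which has exponent 16.

16


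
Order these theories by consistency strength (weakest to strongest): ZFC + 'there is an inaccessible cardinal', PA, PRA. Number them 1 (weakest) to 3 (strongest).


Ordering by consistency strength:
1. PRA
2. PA
3. ZFC + 'there is an inaccessible cardinal'


ZFC + 'there is an inaccessible cardinal'=3, PA=2, PRA=1


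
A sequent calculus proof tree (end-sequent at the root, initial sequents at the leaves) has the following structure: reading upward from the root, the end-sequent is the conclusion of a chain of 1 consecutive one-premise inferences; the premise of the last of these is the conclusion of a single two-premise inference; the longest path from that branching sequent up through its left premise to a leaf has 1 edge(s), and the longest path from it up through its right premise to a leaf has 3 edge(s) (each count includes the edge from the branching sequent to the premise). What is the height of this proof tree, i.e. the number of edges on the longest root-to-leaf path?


Longest path through the left premise: 1 edges (measured from the branching sequent)
Longest path through the right premise: 3 edges
Height of the subtree rooted at the branching sequent: max(1, 3) = 3
The branching sequent sits 1 edges above the root (the chain of one-premise inferences), so height = 3 + 1 = 4

4


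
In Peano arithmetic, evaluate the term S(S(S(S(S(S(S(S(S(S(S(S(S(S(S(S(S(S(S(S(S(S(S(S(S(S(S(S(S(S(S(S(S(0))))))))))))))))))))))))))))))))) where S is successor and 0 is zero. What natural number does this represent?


Counting successors applied to 0:
33 applications of S to 0 = 33

33


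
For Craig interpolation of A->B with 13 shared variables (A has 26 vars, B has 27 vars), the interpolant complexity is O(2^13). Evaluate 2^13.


Shared atoms = 13
Craig interpolant size bound = 2^13
= 8192

8192


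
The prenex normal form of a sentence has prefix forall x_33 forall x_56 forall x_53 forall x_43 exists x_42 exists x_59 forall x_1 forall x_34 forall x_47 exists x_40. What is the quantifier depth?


Quantifier prefix has 10 quantifier symbols.
Quantifier depth = 10

10


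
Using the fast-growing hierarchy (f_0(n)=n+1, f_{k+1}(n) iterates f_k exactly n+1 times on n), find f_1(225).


f_1(225) = f_0^226(225)
f_0 adds 1 each time, applied 226 times.
f_1(225) = 225 + 226 = 451

451


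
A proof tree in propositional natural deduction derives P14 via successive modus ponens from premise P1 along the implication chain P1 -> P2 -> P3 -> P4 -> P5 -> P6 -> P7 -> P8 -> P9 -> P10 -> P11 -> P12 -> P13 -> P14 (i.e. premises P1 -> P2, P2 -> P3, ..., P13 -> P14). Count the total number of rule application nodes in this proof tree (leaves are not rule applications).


We have a chain: P1 -> P2 -> P3 -> P4 -> P5 -> P6 -> P7 -> P8 -> P9 -> P10 -> P11 -> P12 -> P13 -> P14.
Each modus ponens application produces the next variable.
The chain has 14 propositions, so 14-1 = 13 modus ponens steps.
Total inference nodes = 13

13


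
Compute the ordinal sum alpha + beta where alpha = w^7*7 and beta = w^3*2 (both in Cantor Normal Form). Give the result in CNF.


Ordinal addition w^7*7 + w^3*2:
Leading exponent of alpha (7) > leading exponent of beta (3).
Since alpha's term has higher exponent than beta's leading term,
the sum is simply alpha followed by beta.
Result = w^7*7 + w^3*2

w^7*7 + w^3*2


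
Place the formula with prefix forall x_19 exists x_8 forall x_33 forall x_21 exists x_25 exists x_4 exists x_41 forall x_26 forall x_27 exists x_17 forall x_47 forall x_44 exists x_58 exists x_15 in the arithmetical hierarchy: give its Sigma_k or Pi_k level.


Leading quantifier is forall, so the class is Pi.
Number of quantifier blocks = alternations + 1 = 7 + 1 = 8.
Classification: Pi_8

Pi_8


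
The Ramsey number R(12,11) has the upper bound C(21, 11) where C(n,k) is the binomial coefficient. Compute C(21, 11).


R(12,11) <= C(12+11-2, 12-1) = C(21, 11)
C(21, 11) = 21! / (11! * 10!)
= 352716

352716


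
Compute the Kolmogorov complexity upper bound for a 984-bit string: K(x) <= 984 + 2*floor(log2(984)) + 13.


floor(log2(984)) = 9
2 * 9 = 18
K(x) <= 984 + 18 + 13 = 1015

1015


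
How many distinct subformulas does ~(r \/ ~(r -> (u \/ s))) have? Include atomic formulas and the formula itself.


Formula: ~(r \/ ~(r -> (u \/ s)))
Subformulas found:
  1. u
  2. s
  3. r
  4. (u \/ s)
  5. (r -> (u \/ s))
  6. ~(r -> (u \/ s))
  7. (r \/ ~(r -> (u \/ s)))
  8. ~(r \/ ~(r -> (u \/ s)))
Total distinct subformulas = 8

8


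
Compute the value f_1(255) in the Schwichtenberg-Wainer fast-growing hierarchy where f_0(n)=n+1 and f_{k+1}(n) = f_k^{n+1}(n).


f_1(255) = f_0^256(255)
f_0 adds 1 each time, applied 256 times.
f_1(255) = 255 + 256 = 511

511


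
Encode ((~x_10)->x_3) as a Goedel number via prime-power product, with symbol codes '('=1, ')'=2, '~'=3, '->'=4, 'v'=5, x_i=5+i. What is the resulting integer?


Formula: ((~x_10)->x_3)
Symbol codes: [1, 1, 3, 15, 2, 4, 8, 2]
Primes: [2, 3, 5, 7, 11, 13, 17, 19]
p_1^1 = 2^1 = 2
p_2^1 = 3^1 = 3
p_3^3 = 5^3 = 125
p_4^15 = 7^15 = 4747561509943
p_5^2 = 11^2 = 121
p_6^4 = 13^4 = 28561
p_7^8 = 17^8 = 6975757441
p_8^2 = 19^2 = 361
Product = 30987690958600965573267748252037250

30987690958600965573267748252037250


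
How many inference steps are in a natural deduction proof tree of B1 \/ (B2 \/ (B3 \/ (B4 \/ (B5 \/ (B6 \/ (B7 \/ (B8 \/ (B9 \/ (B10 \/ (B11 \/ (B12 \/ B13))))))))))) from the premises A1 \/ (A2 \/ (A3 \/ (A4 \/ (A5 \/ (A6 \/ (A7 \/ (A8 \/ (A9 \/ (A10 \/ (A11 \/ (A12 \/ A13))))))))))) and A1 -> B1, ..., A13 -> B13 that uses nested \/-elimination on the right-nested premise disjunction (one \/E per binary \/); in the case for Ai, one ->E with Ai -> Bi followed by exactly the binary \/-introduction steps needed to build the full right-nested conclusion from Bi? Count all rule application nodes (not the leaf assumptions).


Constructive dilemma with 13 branches, all disjunctions right-nested:
- \/E: the premise has 12 binary \/, each eliminated once: 12 nodes.
- ->E: one per case (Ai with Ai -> Bi gives Bi): 13 nodes.
- \/I: in case i < n, Bi needs 1 step to form Bi \/ (B(i+1) \/ ...) and then i-1 steps to prepend B(i-1), ..., B1, i.e. i steps; in case i = n, B13 needs 12 prepend steps.
  \/I total = (1 + 2 + ... + 12) + 12 = 78 + 12 = 90 nodes.
Total = 12 + 13 + 90 = 115

115


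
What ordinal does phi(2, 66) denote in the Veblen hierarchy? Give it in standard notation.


phi(2, 66):
phi(2, beta) = zeta_beta (the beta-th zeta number, fixed point of epsilon).
phi(2, 66) = zeta_66

zeta_66


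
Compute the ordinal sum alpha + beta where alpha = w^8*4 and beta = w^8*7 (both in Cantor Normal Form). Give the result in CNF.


Ordinal addition w^8*4 + w^8*7:
Both terms have the same exponent 8.
w^e*c + w^e*d = w^e*(c+d).
Result = w^8*(4+7) = w^8*11

w^8*11


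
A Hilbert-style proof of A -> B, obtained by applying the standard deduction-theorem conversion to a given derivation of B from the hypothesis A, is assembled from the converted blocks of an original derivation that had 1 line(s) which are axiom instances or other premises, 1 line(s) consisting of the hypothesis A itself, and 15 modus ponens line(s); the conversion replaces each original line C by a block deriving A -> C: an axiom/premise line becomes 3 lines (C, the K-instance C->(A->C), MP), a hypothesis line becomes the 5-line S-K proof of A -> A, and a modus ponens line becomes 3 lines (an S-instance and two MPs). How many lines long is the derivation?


Deduction-theorem conversion, block by block:
- 1 axiom/premise lines -> 3 lines each = 3
- 1 hypothesis lines -> 5 lines each (identity proof A->A) = 5
- 15 MP lines -> 3 lines each (S-instance, MP, MP) = 45
Total = 3 + 5 + 45 = 53 lines.

53


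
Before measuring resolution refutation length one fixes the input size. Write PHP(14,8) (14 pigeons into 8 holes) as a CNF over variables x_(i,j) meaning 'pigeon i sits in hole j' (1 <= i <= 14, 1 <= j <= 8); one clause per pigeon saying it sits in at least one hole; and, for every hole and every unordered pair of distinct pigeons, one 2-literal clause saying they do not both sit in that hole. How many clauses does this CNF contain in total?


PHP(14,8): 14 pigeons, 8 holes, 14*8 = 112 variables.
- pigeon clauses: one per pigeon -> 14 clauses
- hole clauses: 8 holes * C(14,2) = 8 * 91 -> 728 clauses
Total clauses = 14 + 728 = 742

742


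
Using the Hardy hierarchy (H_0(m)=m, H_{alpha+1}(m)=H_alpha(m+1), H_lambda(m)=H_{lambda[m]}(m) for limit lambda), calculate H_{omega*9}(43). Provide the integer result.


H_{omega*9}(43):
For the Hardy hierarchy, H_{omega*k}(n) = 2^k * n.
2^9 = 512.
512 * 43 = 22016

22016


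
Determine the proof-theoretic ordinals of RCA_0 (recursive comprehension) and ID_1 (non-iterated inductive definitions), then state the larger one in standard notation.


Proof-theoretic ordinal of RCA_0 (recursive comprehension): omega^omega
Proof-theoretic ordinal of ID_1 (non-iterated inductive definitions): psi_0(epsilon_{Omega+1})
Comparing: omega^omega < psi_0(epsilon_{Omega+1}).
The larger ordinal is psi_0(epsilon_{Omega+1}) (from ID_1 (non-iterated inductive definitions)).

psi_0(epsilon_{Omega+1})


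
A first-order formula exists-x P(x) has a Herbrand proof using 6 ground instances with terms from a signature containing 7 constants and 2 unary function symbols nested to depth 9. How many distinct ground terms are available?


Herbrand terms by depth:
Depth 0: 7 constants
Depth 1: 14 new terms (running total: 21)
Depth 2: 28 new terms (running total: 49)
Depth 3: 56 new terms (running total: 105)
Depth 4: 112 new terms (running total: 217)
Depth 5: 224 new terms (running total: 441)
Depth 6: 448 new terms (running total: 889)
Depth 7: 896 new terms (running total: 1785)
Depth 8: 1792 new terms (running total: 3577)
Depth 9: 3584 new terms (running total: 7161)
Total distinct ground terms = 7161

7161


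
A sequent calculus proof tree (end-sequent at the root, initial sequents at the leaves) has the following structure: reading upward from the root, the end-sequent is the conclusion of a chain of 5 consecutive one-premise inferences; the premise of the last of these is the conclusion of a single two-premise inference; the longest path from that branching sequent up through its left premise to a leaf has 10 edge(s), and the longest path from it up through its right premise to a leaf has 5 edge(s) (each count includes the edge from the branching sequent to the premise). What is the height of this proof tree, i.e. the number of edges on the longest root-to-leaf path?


Longest path through the left premise: 10 edges (measured from the branching sequent)
Longest path through the right premise: 5 edges
Height of the subtree rooted at the branching sequent: max(10, 5) = 10
The branching sequent sits 5 edges above the root (the chain of one-premise inferences), so height = 10 + 5 = 15

15


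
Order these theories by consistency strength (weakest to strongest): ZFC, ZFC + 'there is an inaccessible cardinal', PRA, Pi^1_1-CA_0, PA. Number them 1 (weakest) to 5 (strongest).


Ordering by consistency strength:
1. PRA
2. PA
3. Pi^1_1-CA_0
4. ZFC
5. ZFC + 'there is an inaccessible cardinal'


ZFC=4, ZFC + 'there is an inaccessible cardinal'=5, PRA=1, Pi^1_1-CA_0=3, PA=2


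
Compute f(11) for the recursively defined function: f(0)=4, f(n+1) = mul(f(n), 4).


f(0) = 4
f(1) = mul(f(0), 4) = mul(4, 4) = 16
f(2) = mul(f(1), 4) = mul(16, 4) = 64
f(3) = mul(f(2), 4) = mul(64, 4) = 256
f(4) = mul(f(3), 4) = mul(256, 4) = 1024
f(5) = mul(f(4), 4) = mul(1024, 4) = 4096
f(6) = mul(f(5), 4) = mul(4096, 4) = 16384
f(7) = mul(f(6), 4) = mul(16384, 4) = 65536
f(8) = mul(f(7), 4) = mul(65536, 4) = 262144
f(9) = mul(f(8), 4) = mul(262144, 4) = 1048576
f(10) = mul(f(9), 4) = mul(1048576, 4) = 4194304
f(11) = mul(f(10), 4) = mul(4194304, 4) = 16777216


16777216


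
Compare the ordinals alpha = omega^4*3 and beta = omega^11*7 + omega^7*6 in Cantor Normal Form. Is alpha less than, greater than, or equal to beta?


Compare term by term from highest exponent:
alpha = omega^4*3
beta = omega^11*7 + omega^7*6
Term 1: alpha has omega^4*3, beta has omega^11*7
Term 2: alpha has omega^0*0, beta has omega^7*6
Result: alpha < beta

alpha < beta


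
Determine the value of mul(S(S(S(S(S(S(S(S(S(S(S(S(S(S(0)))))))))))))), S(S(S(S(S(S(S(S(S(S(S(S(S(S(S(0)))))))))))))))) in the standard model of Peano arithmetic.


mul(S^14(0), S^15(0)):
S^14(0) = 14
S^15(0) = 15
14 * 15 = 210

210


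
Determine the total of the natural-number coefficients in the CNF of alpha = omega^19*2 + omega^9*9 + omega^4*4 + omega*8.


CNF: omega^19*2 + omega^9*9 + omega^4*4 + omega*8
Coefficients: 2 + 9 + 4 + 8 = 23

23


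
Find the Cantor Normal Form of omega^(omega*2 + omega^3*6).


omega^(omega*2 + omega^3*6):
In ordinal addition a term is absorbed by a following term of strictly larger exponent: 1 < 3, so omega*2 + omega^3*6 = omega^3*6.
omega raised to a CNF ordinal is a single CNF term: Result = omega^(omega^3*6)

omega^(omega^3*6)


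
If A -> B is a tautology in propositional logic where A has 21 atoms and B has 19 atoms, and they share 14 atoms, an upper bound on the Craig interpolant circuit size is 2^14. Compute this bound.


Shared atoms = 14
Craig interpolant size bound = 2^14
= 16384

16384


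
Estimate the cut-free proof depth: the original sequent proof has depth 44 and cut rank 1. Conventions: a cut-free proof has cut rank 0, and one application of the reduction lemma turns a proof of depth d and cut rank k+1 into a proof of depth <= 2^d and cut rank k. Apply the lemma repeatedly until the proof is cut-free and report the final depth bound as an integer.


Each rank reduction sends depth d to at most 2^d; cut rank r needs r reductions.
2_0(44) = 44
2_1(44) = 2^44 = 17592186044416
Cut-free depth bound = 17592186044416

17592186044416


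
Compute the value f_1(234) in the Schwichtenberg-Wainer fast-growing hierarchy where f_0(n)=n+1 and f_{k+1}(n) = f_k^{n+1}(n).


f_1(234) = f_0^235(234)
f_0 adds 1 each time, applied 235 times.
f_1(234) = 234 + 235 = 469

469


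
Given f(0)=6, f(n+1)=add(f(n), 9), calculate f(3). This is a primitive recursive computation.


f(0) = 6
f(1) = add(f(0), 9) = add(6, 9) = 15
f(2) = add(f(1), 9) = add(15, 9) = 24
f(3) = add(f(2), 9) = add(24, 9) = 33


33


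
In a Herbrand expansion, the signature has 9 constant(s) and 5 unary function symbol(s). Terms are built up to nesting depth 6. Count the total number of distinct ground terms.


Herbrand terms by depth:
Depth 0: 9 constants
Depth 1: 45 new terms (running total: 54)
Depth 2: 225 new terms (running total: 279)
Depth 3: 1125 new terms (running total: 1404)
Depth 4: 5625 new terms (running total: 7029)
Depth 5: 28125 new terms (running total: 35154)
Depth 6: 140625 new terms (running total: 175779)
Total distinct ground terms = 175779

175779


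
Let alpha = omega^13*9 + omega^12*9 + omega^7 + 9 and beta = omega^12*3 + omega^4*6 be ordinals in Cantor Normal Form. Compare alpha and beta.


Compare term by term from highest exponent:
alpha = omega^13*9 + omega^12*9 + omega^7 + 9
beta = omega^12*3 + omega^4*6
Term 1: alpha has omega^13*9, beta has omega^12*3
Term 2: alpha has omega^12*9, beta has omega^4*6
Term 3: alpha has omega^7*1, beta has omega^0*0
Term 4: alpha has omega^0*9, beta has omega^0*0
Result: alpha > beta

alpha > beta


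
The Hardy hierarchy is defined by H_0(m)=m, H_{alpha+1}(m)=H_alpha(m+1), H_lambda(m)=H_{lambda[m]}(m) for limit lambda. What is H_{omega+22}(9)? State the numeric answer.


H_{omega+22}(9):
Unwind the 22 successor steps: H_{omega+22}(9) = H_omega(9+22) = H_omega(31).
H_omega(m) = H_m(m) = m + m = 2m.
Result = 2 * 31 = 62

62


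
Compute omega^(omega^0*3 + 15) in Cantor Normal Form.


omega^(omega^0*3 + 15):
omega^0 = 1, so the exponent is 3 + 15 = 18 (finite ordinal addition).
Result = omega^18, already a single CNF term.

omega^18


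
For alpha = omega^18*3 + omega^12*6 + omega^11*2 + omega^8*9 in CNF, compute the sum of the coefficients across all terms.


CNF: omega^18*3 + omega^12*6 + omega^11*2 + omega^8*9
Coefficients: 3 + 6 + 2 + 9 = 20

20


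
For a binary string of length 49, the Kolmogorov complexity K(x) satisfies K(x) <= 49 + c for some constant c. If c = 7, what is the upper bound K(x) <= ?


K(x) <= |x| + c = 49 + 7 = 56

56


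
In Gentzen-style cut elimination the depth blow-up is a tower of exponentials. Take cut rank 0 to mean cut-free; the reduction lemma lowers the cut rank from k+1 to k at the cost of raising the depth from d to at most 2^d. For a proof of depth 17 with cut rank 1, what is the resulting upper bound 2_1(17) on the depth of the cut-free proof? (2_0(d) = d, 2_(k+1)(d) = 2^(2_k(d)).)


Each rank reduction sends depth d to at most 2^d; cut rank r needs r reductions.
2_0(17) = 17
2_1(17) = 2^17 = 131072
Cut-free depth bound = 131072

131072


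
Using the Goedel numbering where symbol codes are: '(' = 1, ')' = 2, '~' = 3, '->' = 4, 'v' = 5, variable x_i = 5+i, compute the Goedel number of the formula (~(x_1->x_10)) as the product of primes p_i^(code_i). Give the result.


Formula: (~(x_1->x_10))
Symbol codes: [1, 3, 1, 6, 4, 15, 2, 2]
Primes: [2, 3, 5, 7, 11, 13, 17, 19]
p_1^1 = 2^1 = 2
p_2^3 = 3^3 = 27
p_3^1 = 5^1 = 5
p_4^6 = 7^6 = 117649
p_5^4 = 11^4 = 14641
p_6^15 = 13^15 = 51185893014090757
p_7^2 = 17^2 = 289
p_8^2 = 19^2 = 361
Product = 2483579544111511469872526717228790

2483579544111511469872526717228790


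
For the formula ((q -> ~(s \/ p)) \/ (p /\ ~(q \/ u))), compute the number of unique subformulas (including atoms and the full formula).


Formula: ((q -> ~(s \/ p)) \/ (p /\ ~(q \/ u)))
Subformulas found:
  1. q
  2. u
  3. s
  4. p
  5. (q \/ u)
  6. (s \/ p)
  7. ~(s \/ p)
  8. ~(q \/ u)
  9. (p /\ ~(q \/ u))
  10. (q -> ~(s \/ p))
  11. ((q -> ~(s \/ p)) \/ (p /\ ~(q \/ u)))
Total distinct subformulas = 11

11


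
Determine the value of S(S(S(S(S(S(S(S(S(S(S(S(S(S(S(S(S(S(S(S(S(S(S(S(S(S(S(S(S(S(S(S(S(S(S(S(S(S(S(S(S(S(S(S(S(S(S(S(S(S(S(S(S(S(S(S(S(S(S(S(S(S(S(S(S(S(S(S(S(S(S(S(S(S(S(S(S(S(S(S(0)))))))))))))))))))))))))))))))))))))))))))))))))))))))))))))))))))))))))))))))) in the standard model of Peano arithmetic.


Counting successors applied to 0:
80 applications of S to 0 = 80

80


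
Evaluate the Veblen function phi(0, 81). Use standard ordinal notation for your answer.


phi(0, 81):
phi(0, beta) = omega^beta by definition.
phi(0, 81) = omega^81

omega^81


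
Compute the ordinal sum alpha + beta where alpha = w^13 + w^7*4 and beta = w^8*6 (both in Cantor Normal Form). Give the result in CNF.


Ordinal addition (w^13 + w^7*4) + w^8*6:
alpha's leading term has exponent 13 > beta's exponent 8, so it survives.
alpha's tail term has exponent 7 < beta's exponent 8, so it is absorbed by beta.
In ordinal addition, any term followed by a strictly larger-exponent term is absorbed.
Result = w^13 + w^8*6

w^13 + w^8*6


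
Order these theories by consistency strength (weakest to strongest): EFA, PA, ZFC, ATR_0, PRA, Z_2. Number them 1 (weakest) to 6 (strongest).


Ordering by consistency strength:
1. EFA
2. PRA
3. PA
4. ATR_0
5. Z_2
6. ZFC


EFA=1, PA=3, ZFC=6, ATR_0=4, PRA=2, Z_2=5


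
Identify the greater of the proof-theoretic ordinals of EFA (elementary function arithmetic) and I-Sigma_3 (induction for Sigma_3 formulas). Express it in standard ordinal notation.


Proof-theoretic ordinal of EFA (elementary function arithmetic): omega^3
Proof-theoretic ordinal of I-Sigma_3 (induction for Sigma_3 formulas): omega^(omega^(omega^omega))
Comparing: omega^3 < omega^(omega^(omega^omega)).
The larger ordinal is omega^(omega^(omega^omega)) (from I-Sigma_3 (induction for Sigma_3 formulas)).

omega^(omega^(omega^omega))


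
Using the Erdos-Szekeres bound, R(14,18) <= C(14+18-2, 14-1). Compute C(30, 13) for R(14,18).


R(14,18) <= C(14+18-2, 14-1) = C(30, 13)
C(30, 13) = 30! / (13! * 17!)
= 119759850

119759850


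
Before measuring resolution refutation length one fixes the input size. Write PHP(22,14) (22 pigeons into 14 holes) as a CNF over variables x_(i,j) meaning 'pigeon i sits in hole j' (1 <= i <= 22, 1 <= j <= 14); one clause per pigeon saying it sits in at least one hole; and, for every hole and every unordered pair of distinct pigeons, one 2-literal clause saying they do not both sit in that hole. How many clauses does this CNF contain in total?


PHP(22,14): 22 pigeons, 14 holes, 22*14 = 308 variables.
- pigeon clauses: one per pigeon -> 22 clauses
- hole clauses: 14 holes * C(22,2) = 14 * 231 -> 3234 clauses
Total clauses = 22 + 3234 = 3256

3256


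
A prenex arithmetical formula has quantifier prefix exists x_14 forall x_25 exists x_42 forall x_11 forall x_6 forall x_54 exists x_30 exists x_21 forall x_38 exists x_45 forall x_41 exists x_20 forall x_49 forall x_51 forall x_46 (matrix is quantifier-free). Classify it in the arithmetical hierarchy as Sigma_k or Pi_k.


Leading quantifier is exists, so the class is Sigma.
Number of quantifier blocks = alternations + 1 = 9 + 1 = 10.
Classification: Sigma_10

Sigma_10


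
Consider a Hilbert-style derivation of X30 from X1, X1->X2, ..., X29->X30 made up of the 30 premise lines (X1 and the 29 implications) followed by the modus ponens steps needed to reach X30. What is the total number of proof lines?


We have 30 premise lines: X1 and 29 implications.
Each implication is detached once by MP, giving 29 MP lines.
30 premise lines + 29 MP lines = 59 total lines.

59


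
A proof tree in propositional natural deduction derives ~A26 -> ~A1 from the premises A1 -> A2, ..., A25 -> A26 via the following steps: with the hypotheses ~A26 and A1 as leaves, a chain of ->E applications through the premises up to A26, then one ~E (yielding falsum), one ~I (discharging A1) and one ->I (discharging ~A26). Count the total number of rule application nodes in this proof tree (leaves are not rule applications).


From hypothesis A1, 25 ->E steps along the 25 premises yield A26.
~E with hypothesis ~A26 gives falsum (1 node); ~I discharging A1 gives ~A1 (1 node); ->I discharging ~A26 gives the goal (1 node).
Total = 25 + 3 = 28 inference nodes.

28


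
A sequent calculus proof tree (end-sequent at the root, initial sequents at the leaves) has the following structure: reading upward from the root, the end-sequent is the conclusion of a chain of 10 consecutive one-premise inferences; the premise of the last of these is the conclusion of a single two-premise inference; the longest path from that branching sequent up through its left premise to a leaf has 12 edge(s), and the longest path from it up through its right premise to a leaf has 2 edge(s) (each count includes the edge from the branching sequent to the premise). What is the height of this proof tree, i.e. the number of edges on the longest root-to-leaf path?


Longest path through the left premise: 12 edges (measured from the branching sequent)
Longest path through the right premise: 2 edges
Height of the subtree rooted at the branching sequent: max(12, 2) = 12
The branching sequent sits 10 edges above the root (the chain of one-premise inferences), so height = 12 + 10 = 22

22


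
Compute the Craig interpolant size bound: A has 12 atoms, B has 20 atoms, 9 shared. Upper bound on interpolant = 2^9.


Shared atoms = 9
Craig interpolant size bound = 2^9
= 512

512


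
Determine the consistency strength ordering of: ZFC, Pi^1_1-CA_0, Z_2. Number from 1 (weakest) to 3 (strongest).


Ordering by consistency strength:
1. Pi^1_1-CA_0
2. Z_2
3. ZFC


ZFC=3, Pi^1_1-CA_0=1, Z_2=2


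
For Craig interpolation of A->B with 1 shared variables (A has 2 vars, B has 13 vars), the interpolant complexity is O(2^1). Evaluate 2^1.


Shared atoms = 1
Craig interpolant size bound = 2^1
= 2

2


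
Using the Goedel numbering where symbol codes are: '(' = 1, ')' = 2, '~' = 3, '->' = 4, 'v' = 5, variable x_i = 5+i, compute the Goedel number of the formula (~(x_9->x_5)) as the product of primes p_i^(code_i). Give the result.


Formula: (~(x_9->x_5))
Symbol codes: [1, 3, 1, 14, 4, 10, 2, 2]
Primes: [2, 3, 5, 7, 11, 13, 17, 19]
p_1^1 = 2^1 = 2
p_2^3 = 3^3 = 27
p_3^1 = 5^1 = 5
p_4^14 = 7^14 = 678223072849
p_5^4 = 11^4 = 14641
p_6^10 = 13^10 = 137858491849
p_7^2 = 17^2 = 289
p_8^2 = 19^2 = 361
Product = 38560764246763567945080063163074030

38560764246763567945080063163074030


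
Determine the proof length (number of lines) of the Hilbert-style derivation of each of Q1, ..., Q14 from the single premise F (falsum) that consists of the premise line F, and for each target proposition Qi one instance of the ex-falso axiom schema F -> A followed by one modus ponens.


Ex falso, line by line:
- 1 premise line (F)
- 14 targets, each needing 1 axiom instance (F -> Qi) + 1 MP = 2 lines: 2 * 14 = 28
Total = 1 + 28 = 29 lines.

29


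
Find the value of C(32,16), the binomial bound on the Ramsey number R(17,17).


R(17,17) <= C(17+17-2, 17-1) = C(32, 16)
C(32, 16) = 32! / (16! * 16!)
= 601080390

601080390


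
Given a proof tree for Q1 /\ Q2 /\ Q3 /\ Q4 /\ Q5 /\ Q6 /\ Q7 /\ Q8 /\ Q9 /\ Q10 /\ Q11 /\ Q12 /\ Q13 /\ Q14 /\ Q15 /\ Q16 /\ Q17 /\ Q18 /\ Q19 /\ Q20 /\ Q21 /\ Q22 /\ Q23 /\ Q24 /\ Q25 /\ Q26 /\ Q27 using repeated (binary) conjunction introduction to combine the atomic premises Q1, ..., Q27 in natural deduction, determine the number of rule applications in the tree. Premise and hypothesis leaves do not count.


The target conjunction has 27 conjuncts, i.e. 26 binary /\ connectives.
Each conjunction-intro joins two pieces, so 27 atoms require 27-1 = 26 applications.
Total inference nodes = 26

26


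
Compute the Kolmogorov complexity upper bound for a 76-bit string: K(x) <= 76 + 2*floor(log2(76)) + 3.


floor(log2(76)) = 6
2 * 6 = 12
K(x) <= 76 + 12 + 3 = 91

91


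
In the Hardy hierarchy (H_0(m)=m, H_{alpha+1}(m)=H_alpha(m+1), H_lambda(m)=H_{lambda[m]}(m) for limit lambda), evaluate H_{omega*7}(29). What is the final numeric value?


H_{omega*7}(29):
For the Hardy hierarchy, H_{omega*k}(n) = 2^k * n.
2^7 = 128.
128 * 29 = 3712

3712


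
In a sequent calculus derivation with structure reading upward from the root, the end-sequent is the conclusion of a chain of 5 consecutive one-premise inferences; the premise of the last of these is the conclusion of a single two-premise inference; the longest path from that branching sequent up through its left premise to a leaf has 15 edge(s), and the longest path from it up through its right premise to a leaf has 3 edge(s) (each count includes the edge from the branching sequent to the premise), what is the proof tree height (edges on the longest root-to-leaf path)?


Longest path through the left premise: 15 edges (measured from the branching sequent)
Longest path through the right premise: 3 edges
Height of the subtree rooted at the branching sequent: max(15, 3) = 15
The branching sequent sits 5 edges above the root (the chain of one-premise inferences), so height = 15 + 5 = 20

20


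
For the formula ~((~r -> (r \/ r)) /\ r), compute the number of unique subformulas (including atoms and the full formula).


Formula: ~((~r -> (r \/ r)) /\ r)
Subformulas found:
  1. r
  2. ~r
  3. (r \/ r)
  4. (~r -> (r \/ r))
  5. ((~r -> (r \/ r)) /\ r)
  6. ~((~r -> (r \/ r)) /\ r)
Total distinct subformulas = 6

6


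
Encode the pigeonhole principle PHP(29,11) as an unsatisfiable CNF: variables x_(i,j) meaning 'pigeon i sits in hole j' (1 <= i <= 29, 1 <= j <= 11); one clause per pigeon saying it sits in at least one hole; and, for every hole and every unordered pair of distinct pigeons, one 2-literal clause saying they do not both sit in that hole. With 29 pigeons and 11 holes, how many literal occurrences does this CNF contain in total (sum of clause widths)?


PHP(29,11): 29 pigeons, 11 holes, 29*11 = 319 variables.
- pigeon clauses: one per pigeon -> 29 clauses of width 11 -> 319 literals
- hole clauses: 11 holes * C(29,2) = 11 * 406 -> 4466 clauses of width 2 -> 8932 literals
Total literal occurrences = 319 + 8932 = 9251

9251


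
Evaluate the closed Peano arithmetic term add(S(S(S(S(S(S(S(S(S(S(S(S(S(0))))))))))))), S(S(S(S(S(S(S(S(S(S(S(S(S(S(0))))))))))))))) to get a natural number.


add(S^13(0), S^14(0)):
S^13(0) = 13
S^14(0) = 14
13 + 14 = 27

27


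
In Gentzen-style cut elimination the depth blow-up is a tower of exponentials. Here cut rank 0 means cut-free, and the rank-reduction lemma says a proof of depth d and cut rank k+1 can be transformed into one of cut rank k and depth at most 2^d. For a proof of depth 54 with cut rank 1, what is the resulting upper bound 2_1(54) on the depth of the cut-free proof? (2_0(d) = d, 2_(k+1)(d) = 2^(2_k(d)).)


Each rank reduction sends depth d to at most 2^d; cut rank r needs r reductions.
2_0(54) = 54
2_1(54) = 2^54 = 18014398509481984
Cut-free depth bound = 18014398509481984

18014398509481984


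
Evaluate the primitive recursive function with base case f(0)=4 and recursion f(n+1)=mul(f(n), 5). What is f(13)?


f(0) = 4
f(1) = mul(f(0), 5) = mul(4, 5) = 20
f(2) = mul(f(1), 5) = mul(20, 5) = 100
f(3) = mul(f(2), 5) = mul(100, 5) = 500
f(4) = mul(f(3), 5) = mul(500, 5) = 2500
f(5) = mul(f(4), 5) = mul(2500, 5) = 12500
f(6) = mul(f(5), 5) = mul(12500, 5) = 62500
f(7) = mul(f(6), 5) = mul(62500, 5) = 312500
f(8) = mul(f(7), 5) = mul(312500, 5) = 1562500
f(9) = mul(f(8), 5) = mul(1562500, 5) = 7812500
f(10) = mul(f(9), 5) = mul(7812500, 5) = 39062500
f(11) = mul(f(10), 5) = mul(39062500, 5) = 195312500
f(12) = mul(f(11), 5) = mul(195312500, 5) = 976562500
f(13) = mul(f(12), 5) = mul(976562500, 5) = 4882812500


4882812500


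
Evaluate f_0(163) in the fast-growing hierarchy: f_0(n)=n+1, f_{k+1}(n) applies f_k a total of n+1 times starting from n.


f_0(163) = 163 + 1 = 164

164


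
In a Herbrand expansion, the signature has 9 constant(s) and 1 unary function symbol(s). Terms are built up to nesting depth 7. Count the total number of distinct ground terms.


Herbrand terms by depth:
Depth 0: 9 constants
Depth 1: 9 new terms (running total: 18)
Depth 2: 9 new terms (running total: 27)
Depth 3: 9 new terms (running total: 36)
Depth 4: 9 new terms (running total: 45)
Depth 5: 9 new terms (running total: 54)
Depth 6: 9 new terms (running total: 63)
Depth 7: 9 new terms (running total: 72)
Total distinct ground terms = 72

72
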